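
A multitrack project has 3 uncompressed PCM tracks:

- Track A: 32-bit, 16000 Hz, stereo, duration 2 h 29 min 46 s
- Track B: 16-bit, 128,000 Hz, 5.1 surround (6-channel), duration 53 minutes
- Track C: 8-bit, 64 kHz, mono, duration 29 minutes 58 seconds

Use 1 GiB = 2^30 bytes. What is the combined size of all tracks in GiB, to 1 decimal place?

Track A: 2 h 29 min 46 s = 8,986 s; 16,000 × 8,986 × 4 × 2 = 1,150,208,000 bytes.
Track B: 53 minutes = 3,180 s; 128,000 × 3,180 × 2 × 6 = 4,884,480,000 bytes.
Track C: 29 minutes 58 seconds = 1,798 s; 64,000 × 1,798 × 1 × 1 = 115,072,000 bytes.
Total = 6,149,760,000 bytes = 5.7 GiB.

5.7 GiB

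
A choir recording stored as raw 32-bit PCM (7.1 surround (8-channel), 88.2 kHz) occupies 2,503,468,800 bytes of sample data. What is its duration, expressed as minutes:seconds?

Byte rate = 88,200 × 4 × 8 = 2,822,400 bytes/s.
Duration = 2,503,468,800 / 2,822,400 = 887 s.
887 s = 14:47.

14:47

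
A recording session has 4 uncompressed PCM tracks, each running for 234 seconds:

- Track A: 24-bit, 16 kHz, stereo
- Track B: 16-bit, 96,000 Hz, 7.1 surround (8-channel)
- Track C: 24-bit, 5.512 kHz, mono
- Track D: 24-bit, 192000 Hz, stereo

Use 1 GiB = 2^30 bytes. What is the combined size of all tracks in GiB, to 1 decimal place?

0.6 GiB

Track A: 16,000 × 234 × 3 × 2 = 22,464,000 bytes.
Track B: 96,000 × 234 × 2 × 8 = 359,424,000 bytes.
Track C: 5,512 × 234 × 3 × 1 = 3,869,424 bytes.
Track D: 192,000 × 234 × 3 × 2 = 269,568,000 bytes.
Total = 655,325,424 bytes = 0.6 GiB.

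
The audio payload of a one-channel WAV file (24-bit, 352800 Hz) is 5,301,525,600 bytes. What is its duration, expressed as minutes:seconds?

83:29

Byte rate = 352,800 × 3 × 1 = 1,058,400 bytes/s.
Duration = 5,301,525,600 / 1,058,400 = 5,009 s.
5,009 s = 83:29.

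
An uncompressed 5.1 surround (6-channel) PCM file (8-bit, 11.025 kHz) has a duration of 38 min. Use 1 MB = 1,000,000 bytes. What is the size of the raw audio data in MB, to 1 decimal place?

Duration = 38 min = 2,280 s.
Bytes = 11,025 samples/s × 2,280 s × 1 bytes/sample × 6 ch = 150,822,000 bytes.
150,822,000 / 1,000,000 = 150.8 MB.

150.8 MB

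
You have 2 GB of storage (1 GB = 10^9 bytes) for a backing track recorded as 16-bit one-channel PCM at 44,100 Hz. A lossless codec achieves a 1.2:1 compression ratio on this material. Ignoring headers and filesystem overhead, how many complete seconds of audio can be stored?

Uncompressed byte rate = 44,100 × 2 × 1 = 88,200 bytes/s.
After 1.2:1 compression, effective rate ≈ 73500 bytes/s.
Capacity = 2 × 1,000,000,000 = 2,000,000,000 bytes.
2,000,000,000 / effective rate ≈ 27210.88 s → 27,210 seconds.

27,210 seconds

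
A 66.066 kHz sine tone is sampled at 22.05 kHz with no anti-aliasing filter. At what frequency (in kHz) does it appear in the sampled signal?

0.084 kHz

Nyquist = 22,050/2 = 11,025 Hz; 66,066 Hz exceeds it.
Alias = |66,066 − 3×22,050| = |66,066 − 66,150| = 84 Hz = 0.084 kHz.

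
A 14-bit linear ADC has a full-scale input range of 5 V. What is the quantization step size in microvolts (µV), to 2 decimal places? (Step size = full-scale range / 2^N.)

305.18 µV

5 V / 2^14 = 5 / 16,384 V = 305.18 µV.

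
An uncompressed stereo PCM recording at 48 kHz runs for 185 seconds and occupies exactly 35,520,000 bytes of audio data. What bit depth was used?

16 bits

Bytes per sample = 35,520,000 / (48,000 × 185 × 2) = 35,520,000 / 17,760,000 = 2.
Bit depth = 2 × 8 = 16 bits.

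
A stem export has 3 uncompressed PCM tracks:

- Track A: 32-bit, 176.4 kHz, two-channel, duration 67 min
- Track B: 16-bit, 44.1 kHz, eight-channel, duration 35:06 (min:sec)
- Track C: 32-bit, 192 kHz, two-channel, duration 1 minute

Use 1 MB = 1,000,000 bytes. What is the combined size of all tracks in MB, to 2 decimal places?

Track A: 67 min = 4,020 s; 176,400 × 4,020 × 4 × 2 = 5,673,024,000 bytes.
Track B: 35:06 (min:sec) = 2,106 s; 44,100 × 2,106 × 2 × 8 = 1,485,993,600 bytes.
Track C: 1 minute = 60 s; 192,000 × 60 × 4 × 2 = 92,160,000 bytes.
Total = 7,251,177,600 bytes = 7251.18 MB.

7251.18 MB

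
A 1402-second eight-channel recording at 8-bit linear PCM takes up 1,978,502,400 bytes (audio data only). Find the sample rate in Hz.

176,400 Hz

Bytes = sample_rate × seconds × bytes_per_sample × channels.
sample_rate = 1,978,502,400 / (1,402 × 1 × 8) = 1,978,502,400 / 11,216 = 176,400 Hz.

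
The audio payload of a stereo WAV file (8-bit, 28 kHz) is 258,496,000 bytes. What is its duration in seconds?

4,616 seconds

Byte rate = 28,000 × 1 × 2 = 56,000 bytes/s.
Duration = 258,496,000 / 56,000 = 4,616 s.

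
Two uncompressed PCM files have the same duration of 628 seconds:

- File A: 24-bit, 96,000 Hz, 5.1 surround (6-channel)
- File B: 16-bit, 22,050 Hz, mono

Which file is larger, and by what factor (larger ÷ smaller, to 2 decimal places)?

File A: 96,000 × 3 × 6 = 1,728,000 bytes/s.
File B: 22,050 × 2 × 1 = 44,100 bytes/s.
File A is larger; ratio = 1,085,184,000 / 27,694,800 = 39.18.

File A, by a factor of 39.18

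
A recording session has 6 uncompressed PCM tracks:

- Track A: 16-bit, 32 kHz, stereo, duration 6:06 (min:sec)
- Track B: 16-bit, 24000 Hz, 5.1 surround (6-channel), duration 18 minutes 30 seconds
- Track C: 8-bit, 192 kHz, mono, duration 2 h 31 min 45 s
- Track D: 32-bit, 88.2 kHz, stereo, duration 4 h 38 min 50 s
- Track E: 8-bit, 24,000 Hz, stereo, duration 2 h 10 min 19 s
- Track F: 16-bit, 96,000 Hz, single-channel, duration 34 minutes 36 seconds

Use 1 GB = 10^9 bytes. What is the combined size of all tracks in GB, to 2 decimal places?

Track A: 6:06 (min:sec) = 366 s; 32,000 × 366 × 2 × 2 = 46,848,000 bytes.
Track B: 18 minutes 30 seconds = 1,110 s; 24,000 × 1,110 × 2 × 6 = 319,680,000 bytes.
Track C: 2 h 31 min 45 s = 9,105 s; 192,000 × 9,105 × 1 × 1 = 1,748,160,000 bytes.
Track D: 4 h 38 min 50 s = 16,730 s; 88,200 × 16,730 × 4 × 2 = 11,804,688,000 bytes.
Track E: 2 h 10 min 19 s = 7,819 s; 24,000 × 7,819 × 1 × 2 = 375,312,000 bytes.
Track F: 34 minutes 36 seconds = 2,076 s; 96,000 × 2,076 × 2 × 1 = 398,592,000 bytes.
Total = 14,693,280,000 bytes = 14.69 GB.

14.69 GB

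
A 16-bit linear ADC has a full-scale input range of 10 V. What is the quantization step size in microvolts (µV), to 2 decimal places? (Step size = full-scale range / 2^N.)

152.59 µV

10 V / 2^16 = 10 / 65,536 V = 152.59 µV.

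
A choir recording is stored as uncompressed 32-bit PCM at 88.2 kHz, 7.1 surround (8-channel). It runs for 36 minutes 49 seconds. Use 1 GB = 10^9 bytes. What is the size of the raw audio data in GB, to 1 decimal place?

6.2 GB

Duration = 36 minutes 49 seconds = 2,209 s.
Bytes = 88,200 samples/s × 2,209 s × 4 bytes/sample × 8 ch = 6,234,681,600 bytes.
6,234,681,600 / 1,000,000,000 = 6.2 GB.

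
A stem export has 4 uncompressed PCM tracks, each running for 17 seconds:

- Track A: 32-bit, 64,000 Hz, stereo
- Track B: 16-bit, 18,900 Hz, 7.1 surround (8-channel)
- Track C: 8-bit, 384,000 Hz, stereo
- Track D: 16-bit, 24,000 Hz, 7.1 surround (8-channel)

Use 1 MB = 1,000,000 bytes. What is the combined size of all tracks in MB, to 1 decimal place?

33.4 MB

Track A: 64,000 × 17 × 4 × 2 = 8,704,000 bytes.
Track B: 18,900 × 17 × 2 × 8 = 5,140,800 bytes.
Track C: 384,000 × 17 × 1 × 2 = 13,056,000 bytes.
Track D: 24,000 × 17 × 2 × 8 = 6,528,000 bytes.
Total = 33,428,800 bytes = 33.4 MB.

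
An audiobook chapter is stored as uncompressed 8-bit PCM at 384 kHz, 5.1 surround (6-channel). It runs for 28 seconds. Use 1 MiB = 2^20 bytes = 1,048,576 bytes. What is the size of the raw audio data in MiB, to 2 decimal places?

61.52 MiB

Bytes = 384,000 samples/s × 28 s × 1 bytes/sample × 6 ch = 64,512,000 bytes.
64,512,000 / 1,048,576 = 61.52 MiB.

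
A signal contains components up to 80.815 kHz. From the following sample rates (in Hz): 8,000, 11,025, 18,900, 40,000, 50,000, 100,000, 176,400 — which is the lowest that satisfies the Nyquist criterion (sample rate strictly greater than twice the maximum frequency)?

Need sample rate > 2 × 80,815 = 161,630 Hz.
Lowest listed rate above 161,630 Hz is 176,400 Hz.

176,400 Hz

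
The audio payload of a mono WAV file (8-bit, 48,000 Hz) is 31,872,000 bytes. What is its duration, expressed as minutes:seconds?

11:04

Byte rate = 48,000 × 1 × 1 = 48,000 bytes/s.
Duration = 31,872,000 / 48,000 = 664 s.
664 s = 11:04.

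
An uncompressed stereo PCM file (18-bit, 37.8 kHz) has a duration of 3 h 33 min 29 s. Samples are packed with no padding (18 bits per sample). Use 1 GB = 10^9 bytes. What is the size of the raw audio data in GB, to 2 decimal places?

Duration = 3 h 33 min 29 s = 12,809 s.
Bits = 37,800 × 12,809 × 18 × 2 = 17,430,487,200 bits = 2,178,810,900 bytes.
2,178,810,900 / 1,000,000,000 = 2.18 GB.

2.18 GB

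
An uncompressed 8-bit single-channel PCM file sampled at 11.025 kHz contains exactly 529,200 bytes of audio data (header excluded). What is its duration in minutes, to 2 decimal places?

0.80 minutes

Byte rate = 11,025 × 1 × 1 = 11,025 bytes/s.
Duration = 529,200 / 11,025 = 48 s.
48 s / 60 = 0.80 minutes.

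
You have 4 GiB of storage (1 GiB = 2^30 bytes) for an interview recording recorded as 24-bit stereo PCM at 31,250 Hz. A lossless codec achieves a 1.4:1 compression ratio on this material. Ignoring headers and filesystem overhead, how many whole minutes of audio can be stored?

534 minutes

Uncompressed byte rate = 31,250 × 3 × 2 = 187,500 bytes/s.
After 1.4:1 compression, effective rate ≈ 133928.57 bytes/s.
Capacity = 4 × 1,073,741,824 = 4,294,967,296 bytes.
4,294,967,296 / effective rate ≈ 32069.09 s → 534 minutes.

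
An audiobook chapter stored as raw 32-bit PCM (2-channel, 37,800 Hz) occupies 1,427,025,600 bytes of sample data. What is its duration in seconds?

4,719 seconds

Byte rate = 37,800 × 4 × 2 = 302,400 bytes/s.
Duration = 1,427,025,600 / 302,400 = 4,719 s.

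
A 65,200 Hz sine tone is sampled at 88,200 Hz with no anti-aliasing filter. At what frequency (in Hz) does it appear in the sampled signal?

Nyquist = 88,200/2 = 44,100 Hz; 65,200 Hz exceeds it.
Alias = |65,200 − 1×88,200| = |65,200 − 88,200| = 23,000 Hz.

23,000 Hz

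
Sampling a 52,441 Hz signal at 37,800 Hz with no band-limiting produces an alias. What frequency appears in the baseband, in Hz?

14,641 Hz

Nyquist = 37,800/2 = 18,900 Hz; 52,441 Hz exceeds it.
Alias = |52,441 − 1×37,800| = |52,441 − 37,800| = 14,641 Hz.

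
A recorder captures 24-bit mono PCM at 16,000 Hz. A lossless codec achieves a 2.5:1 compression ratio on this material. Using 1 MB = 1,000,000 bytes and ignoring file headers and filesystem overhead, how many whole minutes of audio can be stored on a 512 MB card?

Uncompressed byte rate = 16,000 × 3 × 1 = 48,000 bytes/s.
After 2.5:1 compression, effective rate ≈ 19200 bytes/s.
Capacity = 512 × 1,000,000 = 512,000,000 bytes.
512,000,000 / effective rate ≈ 26666.67 s → 444 minutes.

444 minutes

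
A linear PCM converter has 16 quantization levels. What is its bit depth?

4 bits

log2(16) = 4.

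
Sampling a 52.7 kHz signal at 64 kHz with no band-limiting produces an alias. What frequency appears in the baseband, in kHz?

Nyquist = 64,000/2 = 32,000 Hz; 52,700 Hz exceeds it.
Alias = |52,700 − 1×64,000| = |52,700 − 64,000| = 11,300 Hz = 11.3 kHz.

11.3 kHz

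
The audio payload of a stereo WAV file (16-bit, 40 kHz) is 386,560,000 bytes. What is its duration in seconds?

Byte rate = 40,000 × 2 × 2 = 160,000 bytes/s.
Duration = 386,560,000 / 160,000 = 2,416 s.

2,416 seconds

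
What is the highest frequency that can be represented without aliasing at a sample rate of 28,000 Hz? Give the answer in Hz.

Nyquist frequency = sample rate / 2 = 28,000 / 2 = 14,000 Hz.

14,000 Hz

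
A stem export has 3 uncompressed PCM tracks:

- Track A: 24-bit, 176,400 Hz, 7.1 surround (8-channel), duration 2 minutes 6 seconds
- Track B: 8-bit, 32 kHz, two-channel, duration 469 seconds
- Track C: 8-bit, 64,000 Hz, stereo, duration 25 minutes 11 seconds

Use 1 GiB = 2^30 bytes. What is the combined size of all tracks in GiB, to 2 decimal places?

Track A: 2 minutes 6 seconds = 126 s; 176,400 × 126 × 3 × 8 = 533,433,600 bytes.
Track B: 32,000 × 469 × 1 × 2 = 30,016,000 bytes.
Track C: 25 minutes 11 seconds = 1,511 s; 64,000 × 1,511 × 1 × 2 = 193,408,000 bytes.
Total = 756,857,600 bytes = 0.70 GiB.

0.70 GiB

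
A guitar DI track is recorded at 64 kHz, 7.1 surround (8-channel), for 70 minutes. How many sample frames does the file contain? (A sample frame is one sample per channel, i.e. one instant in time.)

268,800,000 sample frames

70 minutes = 4,200 s.
64,000 samples/s × 4,200 s = 268,800,000 frames.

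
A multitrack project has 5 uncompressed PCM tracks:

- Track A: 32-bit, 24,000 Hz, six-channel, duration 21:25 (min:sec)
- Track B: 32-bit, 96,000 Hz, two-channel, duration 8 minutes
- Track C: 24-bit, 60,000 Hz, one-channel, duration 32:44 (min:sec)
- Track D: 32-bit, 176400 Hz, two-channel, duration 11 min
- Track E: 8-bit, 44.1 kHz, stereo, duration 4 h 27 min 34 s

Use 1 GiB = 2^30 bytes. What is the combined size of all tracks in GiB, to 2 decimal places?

3.55 GiB

Track A: 21:25 (min:sec) = 1,285 s; 24,000 × 1,285 × 4 × 6 = 740,160,000 bytes.
Track B: 8 minutes = 480 s; 96,000 × 480 × 4 × 2 = 368,640,000 bytes.
Track C: 32:44 (min:sec) = 1,964 s; 60,000 × 1,964 × 3 × 1 = 353,520,000 bytes.
Track D: 11 min = 660 s; 176,400 × 660 × 4 × 2 = 931,392,000 bytes.
Track E: 4 h 27 min 34 s = 16,054 s; 44,100 × 16,054 × 1 × 2 = 1,415,962,800 bytes.
Total = 3,809,674,800 bytes = 3.55 GiB.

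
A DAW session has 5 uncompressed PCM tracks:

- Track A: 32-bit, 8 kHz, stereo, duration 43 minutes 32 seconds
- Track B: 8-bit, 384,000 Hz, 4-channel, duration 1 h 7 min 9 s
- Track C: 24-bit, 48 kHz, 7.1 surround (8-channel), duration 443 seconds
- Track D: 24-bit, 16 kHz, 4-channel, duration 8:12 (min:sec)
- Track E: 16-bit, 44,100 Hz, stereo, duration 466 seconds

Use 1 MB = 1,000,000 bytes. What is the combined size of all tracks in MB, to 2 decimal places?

Track A: 43 minutes 32 seconds = 2,612 s; 8,000 × 2,612 × 4 × 2 = 167,168,000 bytes.
Track B: 1 h 7 min 9 s = 4,029 s; 384,000 × 4,029 × 1 × 4 = 6,188,544,000 bytes.
Track C: 48,000 × 443 × 3 × 8 = 510,336,000 bytes.
Track D: 8:12 (min:sec) = 492 s; 16,000 × 492 × 3 × 4 = 94,464,000 bytes.
Track E: 44,100 × 466 × 2 × 2 = 82,202,400 bytes.
Total = 7,042,714,400 bytes = 7042.71 MB.

7042.71 MB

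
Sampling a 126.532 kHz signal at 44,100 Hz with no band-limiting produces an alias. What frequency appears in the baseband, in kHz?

Nyquist = 44,100/2 = 22,050 Hz; 126,532 Hz exceeds it.
Alias = |126,532 − 3×44,100| = |126,532 − 132,300| = 5,768 Hz = 5.768 kHz.

5.768 kHz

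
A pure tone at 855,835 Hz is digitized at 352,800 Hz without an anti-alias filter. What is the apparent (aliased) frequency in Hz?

Nyquist = 352,800/2 = 176,400 Hz; 855,835 Hz exceeds it.
Alias = |855,835 − 2×352,800| = |855,835 − 705,600| = 150,235 Hz.

150,235 Hz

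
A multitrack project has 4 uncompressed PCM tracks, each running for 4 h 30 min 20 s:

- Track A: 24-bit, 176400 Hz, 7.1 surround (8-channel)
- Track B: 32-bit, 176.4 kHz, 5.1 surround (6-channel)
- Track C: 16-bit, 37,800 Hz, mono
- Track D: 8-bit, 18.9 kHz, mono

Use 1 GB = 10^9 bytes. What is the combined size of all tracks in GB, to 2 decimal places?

138.87 GB

4 h 30 min 20 s = 16,220 s.
Track A: 176,400 × 16,220 × 3 × 8 = 68,668,992,000 bytes.
Track B: 176,400 × 16,220 × 4 × 6 = 68,668,992,000 bytes.
Track C: 37,800 × 16,220 × 2 × 1 = 1,226,232,000 bytes.
Track D: 18,900 × 16,220 × 1 × 1 = 306,558,000 bytes.
Total = 138,870,774,000 bytes = 138.87 GB.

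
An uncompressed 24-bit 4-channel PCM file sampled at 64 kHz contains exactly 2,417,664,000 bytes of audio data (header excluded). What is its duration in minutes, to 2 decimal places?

Byte rate = 64,000 × 3 × 4 = 768,000 bytes/s.
Duration = 2,417,664,000 / 768,000 = 3,148 s.
3,148 s / 60 = 52.47 minutes.

52.47 minutes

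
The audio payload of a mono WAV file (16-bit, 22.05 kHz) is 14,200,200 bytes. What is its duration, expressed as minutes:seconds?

5:22

Byte rate = 22,050 × 2 × 1 = 44,100 bytes/s.
Duration = 14,200,200 / 44,100 = 322 s.
322 s = 5:22.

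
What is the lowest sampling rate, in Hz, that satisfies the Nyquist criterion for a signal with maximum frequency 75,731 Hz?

151,462 Hz

Minimum sample rate = 2 × 75,731 Hz = 151,462 Hz.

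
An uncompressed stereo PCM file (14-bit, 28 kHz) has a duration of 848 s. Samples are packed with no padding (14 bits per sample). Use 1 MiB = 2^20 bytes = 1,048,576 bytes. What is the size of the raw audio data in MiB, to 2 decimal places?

Bits = 28,000 × 848 × 14 × 2 = 664,832,000 bits = 83,104,000 bytes.
83,104,000 / 1,048,576 = 79.25 MiB.

79.25 MiB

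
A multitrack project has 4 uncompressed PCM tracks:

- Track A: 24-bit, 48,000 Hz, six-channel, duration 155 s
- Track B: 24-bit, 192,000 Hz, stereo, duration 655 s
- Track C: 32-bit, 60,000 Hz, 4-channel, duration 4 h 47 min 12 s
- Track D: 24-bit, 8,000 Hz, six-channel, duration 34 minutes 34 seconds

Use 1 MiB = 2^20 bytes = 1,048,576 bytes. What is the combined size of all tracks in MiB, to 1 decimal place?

16908.5 MiB

Track A: 48,000 × 155 × 3 × 6 = 133,920,000 bytes.
Track B: 192,000 × 655 × 3 × 2 = 754,560,000 bytes.
Track C: 4 h 47 min 12 s = 17,232 s; 60,000 × 17,232 × 4 × 4 = 16,542,720,000 bytes.
Track D: 34 minutes 34 seconds = 2,074 s; 8,000 × 2,074 × 3 × 6 = 298,656,000 bytes.
Total = 17,729,856,000 bytes = 16908.5 MiB.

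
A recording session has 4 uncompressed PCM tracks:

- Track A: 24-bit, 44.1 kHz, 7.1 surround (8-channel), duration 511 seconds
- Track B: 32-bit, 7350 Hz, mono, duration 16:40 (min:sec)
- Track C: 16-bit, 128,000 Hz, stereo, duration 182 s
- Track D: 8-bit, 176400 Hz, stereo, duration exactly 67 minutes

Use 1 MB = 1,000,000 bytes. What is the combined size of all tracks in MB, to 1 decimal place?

Track A: 44,100 × 511 × 3 × 8 = 540,842,400 bytes.
Track B: 16:40 (min:sec) = 1,000 s; 7,350 × 1,000 × 4 × 1 = 29,400,000 bytes.
Track C: 128,000 × 182 × 2 × 2 = 93,184,000 bytes.
Track D: exactly 67 minutes = 4,020 s; 176,400 × 4,020 × 1 × 2 = 1,418,256,000 bytes.
Total = 2,081,682,400 bytes = 2081.7 MB.

2081.7 MB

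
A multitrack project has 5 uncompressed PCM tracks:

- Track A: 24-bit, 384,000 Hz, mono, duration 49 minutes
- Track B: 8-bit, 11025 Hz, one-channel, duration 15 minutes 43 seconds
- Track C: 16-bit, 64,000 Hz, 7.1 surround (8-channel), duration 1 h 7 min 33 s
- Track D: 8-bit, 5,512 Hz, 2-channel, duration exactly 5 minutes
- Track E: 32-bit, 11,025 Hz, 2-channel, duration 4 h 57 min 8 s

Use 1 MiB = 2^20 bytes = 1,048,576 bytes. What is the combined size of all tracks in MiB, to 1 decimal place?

8700.6 MiB

Track A: 49 minutes = 2,940 s; 384,000 × 2,940 × 3 × 1 = 3,386,880,000 bytes.
Track B: 15 minutes 43 seconds = 943 s; 11,025 × 943 × 1 × 1 = 10,396,575 bytes.
Track C: 1 h 7 min 33 s = 4,053 s; 64,000 × 4,053 × 2 × 8 = 4,150,272,000 bytes.
Track D: exactly 5 minutes = 300 s; 5,512 × 300 × 1 × 2 = 3,307,200 bytes.
Track E: 4 h 57 min 8 s = 17,828 s; 11,025 × 17,828 × 4 × 2 = 1,572,429,600 bytes.
Total = 9,123,285,375 bytes = 8700.6 MiB.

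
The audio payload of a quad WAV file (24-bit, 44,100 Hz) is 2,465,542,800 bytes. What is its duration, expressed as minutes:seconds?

77:39

Byte rate = 44,100 × 3 × 4 = 529,200 bytes/s.
Duration = 2,465,542,800 / 529,200 = 4,659 s.
4,659 s = 77:39.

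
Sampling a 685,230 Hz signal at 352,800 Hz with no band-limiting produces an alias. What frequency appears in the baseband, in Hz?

20,370 Hz

Nyquist = 352,800/2 = 176,400 Hz; 685,230 Hz exceeds it.
Alias = |685,230 − 2×352,800| = |685,230 − 705,600| = 20,370 Hz.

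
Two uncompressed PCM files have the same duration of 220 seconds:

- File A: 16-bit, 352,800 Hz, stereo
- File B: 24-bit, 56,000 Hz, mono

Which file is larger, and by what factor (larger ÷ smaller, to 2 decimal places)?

File A, by a factor of 8.40

File A: 352,800 × 2 × 2 = 1,411,200 bytes/s.
File B: 56,000 × 3 × 1 = 168,000 bytes/s.
File A is larger; ratio = 310,464,000 / 36,960,000 = 8.40.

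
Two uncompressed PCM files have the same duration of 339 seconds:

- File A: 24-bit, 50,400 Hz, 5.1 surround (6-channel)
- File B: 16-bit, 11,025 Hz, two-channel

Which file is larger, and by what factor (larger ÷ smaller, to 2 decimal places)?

File A: 50,400 × 3 × 6 = 907,200 bytes/s.
File B: 11,025 × 2 × 2 = 44,100 bytes/s.
File A is larger; ratio = 307,540,800 / 14,949,900 = 20.57.

File A, by a factor of 20.57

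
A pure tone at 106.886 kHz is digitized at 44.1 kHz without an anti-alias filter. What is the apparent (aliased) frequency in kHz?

18.686 kHz

Nyquist = 44,100/2 = 22,050 Hz; 106,886 Hz exceeds it.
Alias = |106,886 − 2×44,100| = |106,886 − 88,200| = 18,686 Hz = 18.686 kHz.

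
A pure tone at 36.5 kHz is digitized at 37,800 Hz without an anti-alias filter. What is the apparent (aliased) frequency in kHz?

Nyquist = 37,800/2 = 18,900 Hz; 36,500 Hz exceeds it.
Alias = |36,500 − 1×37,800| = |36,500 − 37,800| = 1,300 Hz = 1.3 kHz.

1.3 kHz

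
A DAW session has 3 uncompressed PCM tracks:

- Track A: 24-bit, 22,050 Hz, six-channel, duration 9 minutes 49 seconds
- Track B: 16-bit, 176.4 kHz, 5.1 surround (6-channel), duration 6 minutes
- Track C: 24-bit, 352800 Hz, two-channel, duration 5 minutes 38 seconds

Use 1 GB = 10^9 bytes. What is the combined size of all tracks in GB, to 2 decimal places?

Track A: 9 minutes 49 seconds = 589 s; 22,050 × 589 × 3 × 6 = 233,774,100 bytes.
Track B: 6 minutes = 360 s; 176,400 × 360 × 2 × 6 = 762,048,000 bytes.
Track C: 5 minutes 38 seconds = 338 s; 352,800 × 338 × 3 × 2 = 715,478,400 bytes.
Total = 1,711,300,500 bytes = 1.71 GB.

1.71 GB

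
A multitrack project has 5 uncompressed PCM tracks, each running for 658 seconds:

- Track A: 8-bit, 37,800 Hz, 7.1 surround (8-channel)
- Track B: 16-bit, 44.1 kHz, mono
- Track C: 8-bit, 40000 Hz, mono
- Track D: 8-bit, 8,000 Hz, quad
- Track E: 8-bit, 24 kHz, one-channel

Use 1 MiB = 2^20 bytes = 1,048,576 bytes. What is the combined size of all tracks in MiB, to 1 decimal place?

Track A: 37,800 × 658 × 1 × 8 = 198,979,200 bytes.
Track B: 44,100 × 658 × 2 × 1 = 58,035,600 bytes.
Track C: 40,000 × 658 × 1 × 1 = 26,320,000 bytes.
Track D: 8,000 × 658 × 1 × 4 = 21,056,000 bytes.
Track E: 24,000 × 658 × 1 × 1 = 15,792,000 bytes.
Total = 320,182,800 bytes = 305.4 MiB.

305.4 MiB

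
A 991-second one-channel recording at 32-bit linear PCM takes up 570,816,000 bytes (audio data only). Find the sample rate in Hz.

144,000 Hz

Bytes = sample_rate × seconds × bytes_per_sample × channels.
sample_rate = 570,816,000 / (991 × 4 × 1) = 570,816,000 / 3,964 = 144,000 Hz.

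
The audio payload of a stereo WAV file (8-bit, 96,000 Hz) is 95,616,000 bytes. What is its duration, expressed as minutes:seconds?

Byte rate = 96,000 × 1 × 2 = 192,000 bytes/s.
Duration = 95,616,000 / 192,000 = 498 s.
498 s = 8:18.

8:18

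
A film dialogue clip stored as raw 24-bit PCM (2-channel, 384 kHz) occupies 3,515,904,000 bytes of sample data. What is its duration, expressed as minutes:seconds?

Byte rate = 384,000 × 3 × 2 = 2,304,000 bytes/s.
Duration = 3,515,904,000 / 2,304,000 = 1,526 s.
1,526 s = 25:26.

25:26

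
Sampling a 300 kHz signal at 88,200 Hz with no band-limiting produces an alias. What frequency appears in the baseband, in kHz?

35.4 kHz

Nyquist = 88,200/2 = 44,100 Hz; 300,000 Hz exceeds it.
Alias = |300,000 − 3×88,200| = |300,000 − 264,600| = 35,400 Hz = 35.4 kHz.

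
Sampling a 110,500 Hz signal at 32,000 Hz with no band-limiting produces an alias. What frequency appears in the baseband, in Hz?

Nyquist = 32,000/2 = 16,000 Hz; 110,500 Hz exceeds it.
Alias = |110,500 − 3×32,000| = |110,500 − 96,000| = 14,500 Hz.

14,500 Hz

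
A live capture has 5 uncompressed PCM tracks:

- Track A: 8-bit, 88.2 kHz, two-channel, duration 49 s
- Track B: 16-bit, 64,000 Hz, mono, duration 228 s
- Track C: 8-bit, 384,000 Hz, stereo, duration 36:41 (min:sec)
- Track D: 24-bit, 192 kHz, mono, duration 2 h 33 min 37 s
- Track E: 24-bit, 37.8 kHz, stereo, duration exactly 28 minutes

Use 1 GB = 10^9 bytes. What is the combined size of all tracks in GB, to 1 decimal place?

Track A: 88,200 × 49 × 1 × 2 = 8,643,600 bytes.
Track B: 64,000 × 228 × 2 × 1 = 29,184,000 bytes.
Track C: 36:41 (min:sec) = 2,201 s; 384,000 × 2,201 × 1 × 2 = 1,690,368,000 bytes.
Track D: 2 h 33 min 37 s = 9,217 s; 192,000 × 9,217 × 3 × 1 = 5,308,992,000 bytes.
Track E: exactly 28 minutes = 1,680 s; 37,800 × 1,680 × 3 × 2 = 381,024,000 bytes.
Total = 7,418,211,600 bytes = 7.4 GB.

7.4 GB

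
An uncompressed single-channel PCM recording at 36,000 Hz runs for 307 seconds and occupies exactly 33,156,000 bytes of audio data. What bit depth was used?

Bytes per sample = 33,156,000 / (36,000 × 307 × 1) = 33,156,000 / 11,052,000 = 3.
Bit depth = 3 × 8 = 24 bits.

24 bits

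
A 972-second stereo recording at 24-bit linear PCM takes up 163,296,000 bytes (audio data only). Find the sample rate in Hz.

28,000 Hz

Bytes = sample_rate × seconds × bytes_per_sample × channels.
sample_rate = 163,296,000 / (972 × 3 × 2) = 163,296,000 / 5,832 = 28,000 Hz.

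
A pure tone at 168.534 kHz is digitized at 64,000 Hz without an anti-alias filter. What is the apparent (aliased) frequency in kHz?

23.466 kHz

Nyquist = 64,000/2 = 32,000 Hz; 168,534 Hz exceeds it.
Alias = |168,534 − 3×64,000| = |168,534 − 192,000| = 23,466 Hz = 23.466 kHz.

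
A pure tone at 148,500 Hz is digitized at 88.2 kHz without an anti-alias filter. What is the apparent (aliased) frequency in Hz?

27,900 Hz

Nyquist = 88,200/2 = 44,100 Hz; 148,500 Hz exceeds it.
Alias = |148,500 − 2×88,200| = |148,500 − 176,400| = 27,900 Hz.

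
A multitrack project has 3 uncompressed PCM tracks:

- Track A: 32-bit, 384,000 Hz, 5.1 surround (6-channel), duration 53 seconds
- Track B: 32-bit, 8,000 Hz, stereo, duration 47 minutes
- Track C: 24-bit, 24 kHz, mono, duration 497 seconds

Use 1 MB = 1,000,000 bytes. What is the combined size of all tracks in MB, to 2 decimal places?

704.71 MB

Track A: 384,000 × 53 × 4 × 6 = 488,448,000 bytes.
Track B: 47 minutes = 2,820 s; 8,000 × 2,820 × 4 × 2 = 180,480,000 bytes.
Track C: 24,000 × 497 × 3 × 1 = 35,784,000 bytes.
Total = 704,712,000 bytes = 704.71 MB.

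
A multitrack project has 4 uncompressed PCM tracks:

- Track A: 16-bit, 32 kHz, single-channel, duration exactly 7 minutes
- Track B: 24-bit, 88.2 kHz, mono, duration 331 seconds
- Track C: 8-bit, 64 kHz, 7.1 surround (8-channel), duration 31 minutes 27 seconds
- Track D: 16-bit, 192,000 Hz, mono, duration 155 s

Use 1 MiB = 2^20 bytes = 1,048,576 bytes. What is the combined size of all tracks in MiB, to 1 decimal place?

Track A: exactly 7 minutes = 420 s; 32,000 × 420 × 2 × 1 = 26,880,000 bytes.
Track B: 88,200 × 331 × 3 × 1 = 87,582,600 bytes.
Track C: 31 minutes 27 seconds = 1,887 s; 64,000 × 1,887 × 1 × 8 = 966,144,000 bytes.
Track D: 192,000 × 155 × 2 × 1 = 59,520,000 bytes.
Total = 1,140,126,600 bytes = 1087.3 MiB.

1087.3 MiB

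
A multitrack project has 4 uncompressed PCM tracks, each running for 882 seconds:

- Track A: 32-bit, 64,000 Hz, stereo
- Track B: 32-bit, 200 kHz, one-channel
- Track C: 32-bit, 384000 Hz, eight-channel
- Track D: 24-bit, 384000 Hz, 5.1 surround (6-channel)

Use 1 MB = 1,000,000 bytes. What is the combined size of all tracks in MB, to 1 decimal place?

Track A: 64,000 × 882 × 4 × 2 = 451,584,000 bytes.
Track B: 200,000 × 882 × 4 × 1 = 705,600,000 bytes.
Track C: 384,000 × 882 × 4 × 8 = 10,838,016,000 bytes.
Track D: 384,000 × 882 × 3 × 6 = 6,096,384,000 bytes.
Total = 18,091,584,000 bytes = 18091.6 MB.

18091.6 MB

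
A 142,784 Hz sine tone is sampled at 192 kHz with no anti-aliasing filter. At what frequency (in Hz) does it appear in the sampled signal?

49,216 Hz

Nyquist = 192,000/2 = 96,000 Hz; 142,784 Hz exceeds it.
Alias = |142,784 − 1×192,000| = |142,784 − 192,000| = 49,216 Hz.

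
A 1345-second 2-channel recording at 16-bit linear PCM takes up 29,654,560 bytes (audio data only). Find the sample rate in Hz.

5,512 Hz

Bytes = sample_rate × seconds × bytes_per_sample × channels.
sample_rate = 29,654,560 / (1,345 × 2 × 2) = 29,654,560 / 5,380 = 5,512 Hz.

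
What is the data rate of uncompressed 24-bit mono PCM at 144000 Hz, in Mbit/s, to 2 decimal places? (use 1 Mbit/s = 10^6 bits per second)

3.46 Mbit/s

Bit rate = 144,000 × 24 × 1 = 3,456,000 bits/s.
= 3.46 Mbit/s.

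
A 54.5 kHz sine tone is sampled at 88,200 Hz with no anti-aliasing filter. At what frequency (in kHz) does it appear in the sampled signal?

Nyquist = 88,200/2 = 44,100 Hz; 54,500 Hz exceeds it.
Alias = |54,500 − 1×88,200| = |54,500 − 88,200| = 33,700 Hz = 33.7 kHz.

33.7 kHz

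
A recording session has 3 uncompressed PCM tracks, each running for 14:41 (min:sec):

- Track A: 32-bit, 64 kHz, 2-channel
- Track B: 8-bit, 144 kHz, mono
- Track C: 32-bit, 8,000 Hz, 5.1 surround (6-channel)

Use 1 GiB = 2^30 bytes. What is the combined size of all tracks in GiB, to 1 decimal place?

14:41 (min:sec) = 881 s.
Track A: 64,000 × 881 × 4 × 2 = 451,072,000 bytes.
Track B: 144,000 × 881 × 1 × 1 = 126,864,000 bytes.
Track C: 8,000 × 881 × 4 × 6 = 169,152,000 bytes.
Total = 747,088,000 bytes = 0.7 GiB.

0.7 GiB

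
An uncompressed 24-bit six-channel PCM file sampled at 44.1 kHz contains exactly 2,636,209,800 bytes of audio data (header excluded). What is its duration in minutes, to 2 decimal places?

Byte rate = 44,100 × 3 × 6 = 793,800 bytes/s.
Duration = 2,636,209,800 / 793,800 = 3,321 s.
3,321 s / 60 = 55.35 minutes.

55.35 minutes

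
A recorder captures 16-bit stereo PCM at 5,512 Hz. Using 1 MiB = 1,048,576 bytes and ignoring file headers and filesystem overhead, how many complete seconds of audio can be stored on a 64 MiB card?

Uncompressed byte rate = 5,512 × 2 × 2 = 22,048 bytes/s.
Capacity = 64 × 1,048,576 = 67,108,864 bytes.
67,108,864 / 22,048 ≈ 3043.76 s → 3,043 seconds.

3,043 seconds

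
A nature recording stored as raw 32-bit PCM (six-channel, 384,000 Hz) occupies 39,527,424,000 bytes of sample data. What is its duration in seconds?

4,289 seconds

Byte rate = 384,000 × 4 × 6 = 9,216,000 bytes/s.
Duration = 39,527,424,000 / 9,216,000 = 4,289 s.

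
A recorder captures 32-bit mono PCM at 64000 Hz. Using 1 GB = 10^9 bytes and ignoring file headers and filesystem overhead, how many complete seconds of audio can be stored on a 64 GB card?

250,000 seconds

Uncompressed byte rate = 64,000 × 4 × 1 = 256,000 bytes/s.
Capacity = 64 × 1,000,000,000 = 64,000,000,000 bytes.
64,000,000,000 / 256,000 ≈ 250000 s → 250,000 seconds.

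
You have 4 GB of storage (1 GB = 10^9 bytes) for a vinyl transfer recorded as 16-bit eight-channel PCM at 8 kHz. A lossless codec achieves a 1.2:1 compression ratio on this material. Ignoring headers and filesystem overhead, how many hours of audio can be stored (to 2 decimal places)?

10.42 hours

Uncompressed byte rate = 8,000 × 2 × 8 = 128,000 bytes/s.
After 1.2:1 compression, effective rate ≈ 106666.67 bytes/s.
Capacity = 4 × 1,000,000,000 = 4,000,000,000 bytes.
4,000,000,000 / effective rate ≈ 37500 s → 10.42 hours.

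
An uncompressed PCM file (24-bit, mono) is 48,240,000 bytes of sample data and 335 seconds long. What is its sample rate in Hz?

Bytes = sample_rate × seconds × bytes_per_sample × channels.
sample_rate = 48,240,000 / (335 × 3 × 1) = 48,240,000 / 1,005 = 48,000 Hz.

48,000 Hz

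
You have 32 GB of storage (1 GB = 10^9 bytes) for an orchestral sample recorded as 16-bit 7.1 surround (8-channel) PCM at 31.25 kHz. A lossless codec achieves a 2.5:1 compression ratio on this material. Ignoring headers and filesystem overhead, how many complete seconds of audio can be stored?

160,000 seconds

Uncompressed byte rate = 31,250 × 2 × 8 = 500,000 bytes/s.
After 2.5:1 compression, effective rate ≈ 200000 bytes/s.
Capacity = 32 × 1,000,000,000 = 32,000,000,000 bytes.
32,000,000,000 / effective rate ≈ 160000 s → 160,000 seconds.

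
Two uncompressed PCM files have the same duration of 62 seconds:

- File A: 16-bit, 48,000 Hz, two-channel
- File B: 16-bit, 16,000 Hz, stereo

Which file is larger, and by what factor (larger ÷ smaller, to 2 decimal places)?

File A, by a factor of 3.00

File A: 48,000 × 2 × 2 = 192,000 bytes/s.
File B: 16,000 × 2 × 2 = 64,000 bytes/s.
File A is larger; ratio = 11,904,000 / 3,968,000 = 3.00.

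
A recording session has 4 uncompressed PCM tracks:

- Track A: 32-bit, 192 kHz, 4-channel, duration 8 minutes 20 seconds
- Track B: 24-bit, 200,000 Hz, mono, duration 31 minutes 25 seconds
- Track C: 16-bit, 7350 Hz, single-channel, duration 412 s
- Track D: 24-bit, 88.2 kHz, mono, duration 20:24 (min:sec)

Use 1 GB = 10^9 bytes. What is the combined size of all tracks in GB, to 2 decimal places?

Track A: 8 minutes 20 seconds = 500 s; 192,000 × 500 × 4 × 4 = 1,536,000,000 bytes.
Track B: 31 minutes 25 seconds = 1,885 s; 200,000 × 1,885 × 3 × 1 = 1,131,000,000 bytes.
Track C: 7,350 × 412 × 2 × 1 = 6,056,400 bytes.
Track D: 20:24 (min:sec) = 1,224 s; 88,200 × 1,224 × 3 × 1 = 323,870,400 bytes.
Total = 2,996,926,800 bytes = 3.00 GB.

3.00 GB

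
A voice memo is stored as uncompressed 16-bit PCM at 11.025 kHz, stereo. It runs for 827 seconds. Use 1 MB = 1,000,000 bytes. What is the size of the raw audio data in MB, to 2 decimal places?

36.47 MB

Bytes = 11,025 samples/s × 827 s × 2 bytes/sample × 2 ch = 36,470,700 bytes.
36,470,700 / 1,000,000 = 36.47 MB.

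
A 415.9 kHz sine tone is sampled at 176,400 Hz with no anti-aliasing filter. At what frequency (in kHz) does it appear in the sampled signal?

63.1 kHz

Nyquist = 176,400/2 = 88,200 Hz; 415,900 Hz exceeds it.
Alias = |415,900 − 2×176,400| = |415,900 − 352,800| = 63,100 Hz = 63.1 kHz.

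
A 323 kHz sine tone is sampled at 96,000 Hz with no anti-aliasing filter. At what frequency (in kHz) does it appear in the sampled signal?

35 kHz

Nyquist = 96,000/2 = 48,000 Hz; 323,000 Hz exceeds it.
Alias = |323,000 − 3×96,000| = |323,000 − 288,000| = 35,000 Hz = 35 kHz.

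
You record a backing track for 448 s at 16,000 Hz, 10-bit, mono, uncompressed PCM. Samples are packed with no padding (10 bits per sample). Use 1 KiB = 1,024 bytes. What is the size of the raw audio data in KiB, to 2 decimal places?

Bits = 16,000 × 448 × 10 × 1 = 71,680,000 bits = 8,960,000 bytes.
8,960,000 / 1,024 = 8750.00 KiB.

8750.00 KiB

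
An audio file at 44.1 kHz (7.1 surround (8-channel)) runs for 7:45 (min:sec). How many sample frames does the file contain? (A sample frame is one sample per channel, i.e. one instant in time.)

20,506,500 sample frames

7:45 (min:sec) = 465 s.
44,100 samples/s × 465 s = 20,506,500 frames.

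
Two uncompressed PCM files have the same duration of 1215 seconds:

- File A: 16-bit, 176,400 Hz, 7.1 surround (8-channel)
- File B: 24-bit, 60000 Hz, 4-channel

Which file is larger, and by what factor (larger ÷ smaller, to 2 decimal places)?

File A, by a factor of 3.92

File A: 176,400 × 2 × 8 = 2,822,400 bytes/s.
File B: 60,000 × 3 × 4 = 720,000 bytes/s.
File A is larger; ratio = 3,429,216,000 / 874,800,000 = 3.92.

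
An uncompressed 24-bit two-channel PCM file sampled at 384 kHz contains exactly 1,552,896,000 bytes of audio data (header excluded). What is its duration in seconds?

Byte rate = 384,000 × 3 × 2 = 2,304,000 bytes/s.
Duration = 1,552,896,000 / 2,304,000 = 674 s.

674 seconds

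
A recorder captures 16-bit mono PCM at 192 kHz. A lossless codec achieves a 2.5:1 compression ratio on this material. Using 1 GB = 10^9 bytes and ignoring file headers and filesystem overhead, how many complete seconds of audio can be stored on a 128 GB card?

Uncompressed byte rate = 192,000 × 2 × 1 = 384,000 bytes/s.
After 2.5:1 compression, effective rate ≈ 153600 bytes/s.
Capacity = 128 × 1,000,000,000 = 128,000,000,000 bytes.
128,000,000,000 / effective rate ≈ 833333.33 s → 833,333 seconds.

833,333 seconds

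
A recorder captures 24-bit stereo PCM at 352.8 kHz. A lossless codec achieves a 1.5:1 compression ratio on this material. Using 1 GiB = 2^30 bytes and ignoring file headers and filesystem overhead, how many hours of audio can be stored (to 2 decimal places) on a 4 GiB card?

Uncompressed byte rate = 352,800 × 3 × 2 = 2,116,800 bytes/s.
After 1.5:1 compression, effective rate ≈ 1411200 bytes/s.
Capacity = 4 × 1,073,741,824 = 4,294,967,296 bytes.
4,294,967,296 / effective rate ≈ 3043.49 s → 0.85 hours.

0.85 hours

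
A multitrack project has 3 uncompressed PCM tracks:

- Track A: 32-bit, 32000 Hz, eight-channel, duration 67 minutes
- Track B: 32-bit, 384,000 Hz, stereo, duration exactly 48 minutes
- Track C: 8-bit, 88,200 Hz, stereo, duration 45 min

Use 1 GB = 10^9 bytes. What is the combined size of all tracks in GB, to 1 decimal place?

13.4 GB

Track A: 67 minutes = 4,020 s; 32,000 × 4,020 × 4 × 8 = 4,116,480,000 bytes.
Track B: exactly 48 minutes = 2,880 s; 384,000 × 2,880 × 4 × 2 = 8,847,360,000 bytes.
Track C: 45 min = 2,700 s; 88,200 × 2,700 × 1 × 2 = 476,280,000 bytes.
Total = 13,440,120,000 bytes = 13.4 GB.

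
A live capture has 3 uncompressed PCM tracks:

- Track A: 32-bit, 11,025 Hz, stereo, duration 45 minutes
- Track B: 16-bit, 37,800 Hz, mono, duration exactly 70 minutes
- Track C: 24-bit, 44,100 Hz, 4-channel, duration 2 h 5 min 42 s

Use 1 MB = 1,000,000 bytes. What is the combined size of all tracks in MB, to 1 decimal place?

Track A: 45 minutes = 2,700 s; 11,025 × 2,700 × 4 × 2 = 238,140,000 bytes.
Track B: exactly 70 minutes = 4,200 s; 37,800 × 4,200 × 2 × 1 = 317,520,000 bytes.
Track C: 2 h 5 min 42 s = 7,542 s; 44,100 × 7,542 × 3 × 4 = 3,991,226,400 bytes.
Total = 4,546,886,400 bytes = 4546.9 MB.

4546.9 MB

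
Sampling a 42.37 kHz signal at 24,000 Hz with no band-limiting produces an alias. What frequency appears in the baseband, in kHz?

Nyquist = 24,000/2 = 12,000 Hz; 42,370 Hz exceeds it.
Alias = |42,370 − 2×24,000| = |42,370 − 48,000| = 5,630 Hz = 5.63 kHz.

5.63 kHz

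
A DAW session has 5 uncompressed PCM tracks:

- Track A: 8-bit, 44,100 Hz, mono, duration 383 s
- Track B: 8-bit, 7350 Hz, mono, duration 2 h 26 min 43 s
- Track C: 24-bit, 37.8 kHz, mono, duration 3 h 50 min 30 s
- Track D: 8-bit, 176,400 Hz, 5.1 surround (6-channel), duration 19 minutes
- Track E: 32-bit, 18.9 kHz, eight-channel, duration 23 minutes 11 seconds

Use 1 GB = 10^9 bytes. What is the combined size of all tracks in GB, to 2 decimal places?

Track A: 44,100 × 383 × 1 × 1 = 16,890,300 bytes.
Track B: 2 h 26 min 43 s = 8,803 s; 7,350 × 8,803 × 1 × 1 = 64,702,050 bytes.
Track C: 3 h 50 min 30 s = 13,830 s; 37,800 × 13,830 × 3 × 1 = 1,568,322,000 bytes.
Track D: 19 minutes = 1,140 s; 176,400 × 1,140 × 1 × 6 = 1,206,576,000 bytes.
Track E: 23 minutes 11 seconds = 1,391 s; 18,900 × 1,391 × 4 × 8 = 841,276,800 bytes.
Total = 3,697,767,150 bytes = 3.70 GB.

3.70 GB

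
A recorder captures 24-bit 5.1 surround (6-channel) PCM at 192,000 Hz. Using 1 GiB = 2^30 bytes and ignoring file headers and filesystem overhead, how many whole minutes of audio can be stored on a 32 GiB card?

165 minutes

Uncompressed byte rate = 192,000 × 3 × 6 = 3,456,000 bytes/s.
Capacity = 32 × 1,073,741,824 = 34,359,738,368 bytes.
34,359,738,368 / 3,456,000 ≈ 9942.05 s → 165 minutes.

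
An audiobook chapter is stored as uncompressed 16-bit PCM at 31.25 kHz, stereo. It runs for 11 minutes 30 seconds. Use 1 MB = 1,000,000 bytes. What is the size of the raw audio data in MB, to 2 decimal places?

Duration = 11 minutes 30 seconds = 690 s.
Bytes = 31,250 samples/s × 690 s × 2 bytes/sample × 2 ch = 86,250,000 bytes.
86,250,000 / 1,000,000 = 86.25 MB.

86.25 MB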